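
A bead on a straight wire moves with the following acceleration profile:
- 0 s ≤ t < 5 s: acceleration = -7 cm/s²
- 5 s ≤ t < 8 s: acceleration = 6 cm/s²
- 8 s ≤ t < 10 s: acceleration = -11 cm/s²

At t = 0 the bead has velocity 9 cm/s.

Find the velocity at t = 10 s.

-30 cm/s

Δv equals the area under the a-t graph; then v = v₀ + Δv.
0–5 s: -7 × 5 = -35 cm/s
5–8 s: 6 × 3 = 18 cm/s
8–10 s: -11 × 2 = -22 cm/s
Δv = -39 cm/s, so v(10) = 9 + (-39) = -30 cm/s.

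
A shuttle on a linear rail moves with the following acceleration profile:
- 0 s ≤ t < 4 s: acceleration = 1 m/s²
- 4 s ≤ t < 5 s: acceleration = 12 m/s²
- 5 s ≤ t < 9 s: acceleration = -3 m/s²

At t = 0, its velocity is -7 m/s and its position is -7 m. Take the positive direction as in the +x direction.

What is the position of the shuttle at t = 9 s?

On each constant-a segment, Δv = aΔt and Δx = v₀Δt + ½aΔt²; chain segment to segment.
0–4 s: v starts -7 m/s; Δx = -7·4 + ½·1·4² = -20 m; v ends -3 m/s.
4–5 s: v starts -3 m/s; Δx = -3·1 + ½·12·1² = 3 m; v ends 9 m/s.
5–9 s: v starts 9 m/s; Δx = 9·4 + ½·-3·4² = 12 m; v ends -3 m/s.
x(9) = -7 + Σ Δx = -12 m.

-12 m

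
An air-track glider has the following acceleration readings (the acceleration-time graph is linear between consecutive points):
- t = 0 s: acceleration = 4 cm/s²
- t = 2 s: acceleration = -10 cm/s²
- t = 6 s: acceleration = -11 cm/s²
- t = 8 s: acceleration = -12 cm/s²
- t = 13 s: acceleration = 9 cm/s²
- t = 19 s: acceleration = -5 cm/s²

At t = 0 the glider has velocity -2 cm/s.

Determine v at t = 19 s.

Δv equals the area under the a-t graph; then v = v₀ + Δv.
0–2 s: ½(4 + -10)(2) = -6 cm/s
2–6 s: ½(-10 + -11)(4) = -42 cm/s
6–8 s: ½(-11 + -12)(2) = -23 cm/s
8–13 s: ½(-12 + 9)(5) = -7.5 cm/s
13–19 s: ½(9 + -5)(6) = 12 cm/s
Δv = -66.5 cm/s, so v(19) = -2 + (-66.5) = -68.5 cm/s.

-68.5 cm/s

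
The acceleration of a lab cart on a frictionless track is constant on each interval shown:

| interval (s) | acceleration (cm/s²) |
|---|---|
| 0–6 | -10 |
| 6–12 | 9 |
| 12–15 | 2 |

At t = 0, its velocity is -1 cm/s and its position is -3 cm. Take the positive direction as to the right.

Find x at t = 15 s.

On each constant-a segment, Δv = aΔt and Δx = v₀Δt + ½aΔt²; chain segment to segment.
0–6 s: v starts -1 cm/s; Δx = -1·6 + ½·-10·6² = -186 cm; v ends -61 cm/s.
6–12 s: v starts -61 cm/s; Δx = -61·6 + ½·9·6² = -204 cm; v ends -7 cm/s.
12–15 s: v starts -7 cm/s; Δx = -7·3 + ½·2·3² = -12 cm; v ends -1 cm/s.
x(15) = -3 + Σ Δx = -405 cm.

-405 cm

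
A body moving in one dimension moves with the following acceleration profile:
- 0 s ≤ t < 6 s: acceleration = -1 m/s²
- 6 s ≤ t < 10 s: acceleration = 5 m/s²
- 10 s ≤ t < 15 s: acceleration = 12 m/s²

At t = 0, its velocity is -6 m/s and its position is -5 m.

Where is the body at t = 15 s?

On each constant-a segment, Δv = aΔt and Δx = v₀Δt + ½aΔt²; chain segment to segment.
0–6 s: v starts -6 m/s; Δx = -6·6 + ½·-1·6² = -54 m; v ends -12 m/s.
6–10 s: v starts -12 m/s; Δx = -12·4 + ½·5·4² = -8 m; v ends 8 m/s.
10–15 s: v starts 8 m/s; Δx = 8·5 + ½·12·5² = 190 m; v ends 68 m/s.
x(15) = -5 + Σ Δx = 123 m.

123 m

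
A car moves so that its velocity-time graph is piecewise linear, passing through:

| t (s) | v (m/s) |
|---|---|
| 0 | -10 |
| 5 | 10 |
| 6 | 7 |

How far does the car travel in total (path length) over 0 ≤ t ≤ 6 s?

33.5 m

Distance (not displacement) is the total path length: add the absolute areas under v-t.
0–5 s: v = 0 at t = 2.5 s; triangle areas 12.5 + 12.5 = 25 m
5–6 s: |½(10 + 7)(1)| = 8.5 m
Total distance = 33.5 m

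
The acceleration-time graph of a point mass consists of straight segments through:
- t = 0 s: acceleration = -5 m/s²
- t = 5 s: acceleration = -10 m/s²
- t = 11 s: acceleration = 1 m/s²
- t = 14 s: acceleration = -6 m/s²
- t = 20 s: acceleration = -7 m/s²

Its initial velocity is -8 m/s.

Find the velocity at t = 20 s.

Δv equals the area under the a-t graph; then v = v₀ + Δv.
0–5 s: ½(-5 + -10)(5) = -37.5 m/s
5–11 s: ½(-10 + 1)(6) = -27 m/s
11–14 s: ½(1 + -6)(3) = -7.5 m/s
14–20 s: ½(-6 + -7)(6) = -39 m/s
Δv = -111 m/s, so v(20) = -8 + (-111) = -119 m/s.

-119 m/s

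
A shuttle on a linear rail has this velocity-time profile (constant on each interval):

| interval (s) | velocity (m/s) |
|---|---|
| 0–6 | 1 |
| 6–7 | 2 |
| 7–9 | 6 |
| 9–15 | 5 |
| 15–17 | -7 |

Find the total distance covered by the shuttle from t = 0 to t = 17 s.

Distance (not displacement) is the total path length: add the absolute areas under v-t.
0–6 s: |1| × 6 = 6 m
6–7 s: |2| × 1 = 2 m
7–9 s: |6| × 2 = 12 m
9–15 s: |5| × 6 = 30 m
15–17 s: |-7| × 2 = 14 m
Total distance = 64 m

64 m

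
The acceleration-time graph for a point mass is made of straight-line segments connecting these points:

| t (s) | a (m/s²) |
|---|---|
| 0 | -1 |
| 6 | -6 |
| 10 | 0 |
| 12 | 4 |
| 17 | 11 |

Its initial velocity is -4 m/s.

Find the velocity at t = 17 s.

Δv equals the area under the a-t graph; then v = v₀ + Δv.
0–6 s: ½(-1 + -6)(6) = -21 m/s
6–10 s: ½(-6 + 0)(4) = -12 m/s
10–12 s: ½(0 + 4)(2) = 4 m/s
12–17 s: ½(4 + 11)(5) = 37.5 m/s
Δv = 8.5 m/s, so v(17) = -4 + (8.5) = 4.5 m/s.

4.5 m/s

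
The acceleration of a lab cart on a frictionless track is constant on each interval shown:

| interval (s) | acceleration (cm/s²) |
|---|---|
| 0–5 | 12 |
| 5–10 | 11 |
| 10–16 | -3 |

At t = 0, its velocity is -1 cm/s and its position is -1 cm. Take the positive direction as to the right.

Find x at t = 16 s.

On each constant-a segment, Δv = aΔt and Δx = v₀Δt + ½aΔt²; chain segment to segment.
0–5 s: v starts -1 cm/s; Δx = -1·5 + ½·12·5² = 145 cm; v ends 59 cm/s.
5–10 s: v starts 59 cm/s; Δx = 59·5 + ½·11·5² = 432.5 cm; v ends 114 cm/s.
10–16 s: v starts 114 cm/s; Δx = 114·6 + ½·-3·6² = 630 cm; v ends 96 cm/s.
x(16) = -1 + Σ Δx = 1206.5 cm.

1206.5 cm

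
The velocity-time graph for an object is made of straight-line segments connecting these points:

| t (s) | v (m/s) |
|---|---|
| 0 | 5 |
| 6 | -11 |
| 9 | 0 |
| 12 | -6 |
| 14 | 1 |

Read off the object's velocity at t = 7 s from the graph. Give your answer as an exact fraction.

-22/3 m/s

On 6–9 s the graph is linear from -11 to 0 m/s: v(7) = -11 + (0 − -11)·(7 − 6)/(9 − 6) = -22/3 m/s.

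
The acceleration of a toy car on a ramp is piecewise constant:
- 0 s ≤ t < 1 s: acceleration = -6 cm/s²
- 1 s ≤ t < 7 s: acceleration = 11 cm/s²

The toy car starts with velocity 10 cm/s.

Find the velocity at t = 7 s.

Δv equals the area under the a-t graph; then v = v₀ + Δv.
0–1 s: -6 × 1 = -6 cm/s
1–7 s: 11 × 6 = 66 cm/s
Δv = 60 cm/s, so v(7) = 10 + (60) = 70 cm/s.

70 cm/s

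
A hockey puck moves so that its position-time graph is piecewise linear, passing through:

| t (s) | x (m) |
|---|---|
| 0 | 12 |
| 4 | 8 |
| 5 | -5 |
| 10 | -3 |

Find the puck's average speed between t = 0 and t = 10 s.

Average speed = (total path length)/(elapsed time); on a piecewise-linear x-t graph the path length is Σ|Δx|.
0–4 s: |Δx| = |8 − 12| = 4 m
4–5 s: |Δx| = |-5 − 8| = 13 m
5–10 s: |Δx| = |-3 − -5| = 2 m
Total path = 19 m; average speed = 19/10 = 1.9 m/s.

1.9 m/s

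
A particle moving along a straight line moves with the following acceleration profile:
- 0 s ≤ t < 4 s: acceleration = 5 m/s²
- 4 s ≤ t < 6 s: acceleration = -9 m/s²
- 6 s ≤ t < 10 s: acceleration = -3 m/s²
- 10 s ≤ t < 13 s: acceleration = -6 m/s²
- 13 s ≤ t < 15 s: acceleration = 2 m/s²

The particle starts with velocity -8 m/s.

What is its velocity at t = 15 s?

Δv equals the area under the a-t graph; then v = v₀ + Δv.
0–4 s: 5 × 4 = 20 m/s
4–6 s: -9 × 2 = -18 m/s
6–10 s: -3 × 4 = -12 m/s
10–13 s: -6 × 3 = -18 m/s
13–15 s: 2 × 2 = 4 m/s
Δv = -24 m/s, so v(15) = -8 + (-24) = -32 m/s.

-32 m/s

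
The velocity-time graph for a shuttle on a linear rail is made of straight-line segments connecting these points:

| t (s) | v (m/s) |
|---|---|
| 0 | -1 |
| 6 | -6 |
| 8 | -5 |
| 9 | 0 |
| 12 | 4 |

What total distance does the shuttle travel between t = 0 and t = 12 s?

Total distance travelled is ∫|v| dt — sum the magnitudes of each area piece.
0–6 s: |½(-1 + -6)(6)| = 21 m
6–8 s: |½(-6 + -5)(2)| = 11 m
8–9 s: |½(-5 + 0)(1)| = 2.5 m
9–12 s: |½(0 + 4)(3)| = 6 m
Total distance = 40.5 m

40.5 m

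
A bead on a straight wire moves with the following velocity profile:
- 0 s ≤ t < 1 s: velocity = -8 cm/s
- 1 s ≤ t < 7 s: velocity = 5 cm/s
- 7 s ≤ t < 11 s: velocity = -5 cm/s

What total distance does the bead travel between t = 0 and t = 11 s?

Total distance travelled is ∫|v| dt — sum the magnitudes of each area piece.
0–1 s: |-8| × 1 = 8 cm
1–7 s: |5| × 6 = 30 cm
7–11 s: |-5| × 4 = 20 cm
Total distance = 58 cm

58 cm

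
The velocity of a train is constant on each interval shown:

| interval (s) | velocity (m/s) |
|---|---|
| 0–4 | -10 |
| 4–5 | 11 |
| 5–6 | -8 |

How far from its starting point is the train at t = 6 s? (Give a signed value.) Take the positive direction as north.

-37 m

Displacement is the signed area under the v-t curve.
0–4 s: -10 × 4 = -40 m
4–5 s: 11 × 1 = 11 m
5–6 s: -8 × 1 = -8 m
Net displacement = -37 m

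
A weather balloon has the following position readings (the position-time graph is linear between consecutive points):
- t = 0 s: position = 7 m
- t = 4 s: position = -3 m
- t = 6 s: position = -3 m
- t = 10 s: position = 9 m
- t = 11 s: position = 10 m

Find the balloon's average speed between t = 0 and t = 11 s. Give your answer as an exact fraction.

Average speed = (total path length)/(elapsed time); on a piecewise-linear x-t graph the path length is Σ|Δx|.
0–4 s: |Δx| = |-3 − 7| = 10 m
4–6 s: |Δx| = |-3 − -3| = 0 m
6–10 s: |Δx| = |9 − -3| = 12 m
10–11 s: |Δx| = |10 − 9| = 1 m
Total path = 23 m; average speed = 23/11 = 23/11 m/s.

23/11 m/s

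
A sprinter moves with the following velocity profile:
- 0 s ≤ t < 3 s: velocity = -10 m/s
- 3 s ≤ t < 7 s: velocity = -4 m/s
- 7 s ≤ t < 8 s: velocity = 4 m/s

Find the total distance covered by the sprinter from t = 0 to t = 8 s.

50 m

Distance (not displacement) is the total path length: add the absolute areas under v-t.
0–3 s: |-10| × 3 = 30 m
3–7 s: |-4| × 4 = 16 m
7–8 s: |4| × 1 = 4 m
Total distance = 50 m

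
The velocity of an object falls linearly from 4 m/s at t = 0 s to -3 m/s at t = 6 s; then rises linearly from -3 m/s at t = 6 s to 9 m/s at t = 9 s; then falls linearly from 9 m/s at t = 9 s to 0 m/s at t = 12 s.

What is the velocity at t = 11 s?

3 m/s

On 9–12 s the graph is linear from 9 to 0 m/s: v(11) = 9 + (0 − 9)·(11 − 9)/(12 − 9) = 3 m/s.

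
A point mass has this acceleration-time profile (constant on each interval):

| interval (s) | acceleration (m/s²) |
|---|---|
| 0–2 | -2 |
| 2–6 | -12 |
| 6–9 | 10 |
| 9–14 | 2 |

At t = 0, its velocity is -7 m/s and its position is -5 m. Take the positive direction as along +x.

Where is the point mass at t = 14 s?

-415 m

On each constant-a segment, Δv = aΔt and Δx = v₀Δt + ½aΔt²; chain segment to segment.
0–2 s: v starts -7 m/s; Δx = -7·2 + ½·-2·2² = -18 m; v ends -11 m/s.
2–6 s: v starts -11 m/s; Δx = -11·4 + ½·-12·4² = -140 m; v ends -59 m/s.
6–9 s: v starts -59 m/s; Δx = -59·3 + ½·10·3² = -132 m; v ends -29 m/s.
9–14 s: v starts -29 m/s; Δx = -29·5 + ½·2·5² = -120 m; v ends -19 m/s.
x(14) = -5 + Σ Δx = -415 m.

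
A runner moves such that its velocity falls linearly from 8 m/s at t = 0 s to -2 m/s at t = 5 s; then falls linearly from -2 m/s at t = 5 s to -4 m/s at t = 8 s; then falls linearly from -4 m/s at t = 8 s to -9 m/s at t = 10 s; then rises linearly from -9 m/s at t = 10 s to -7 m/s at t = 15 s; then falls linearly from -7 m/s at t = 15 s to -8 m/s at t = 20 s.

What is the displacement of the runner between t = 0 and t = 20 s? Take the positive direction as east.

-84.5 m

Displacement is the signed area under the v-t curve.
0–5 s: ½(8 + -2)(5) = 15 m
5–8 s: ½(-2 + -4)(3) = -9 m
8–10 s: ½(-4 + -9)(2) = -13 m
10–15 s: ½(-9 + -7)(5) = -40 m
15–20 s: ½(-7 + -8)(5) = -37.5 m
Net displacement = -84.5 m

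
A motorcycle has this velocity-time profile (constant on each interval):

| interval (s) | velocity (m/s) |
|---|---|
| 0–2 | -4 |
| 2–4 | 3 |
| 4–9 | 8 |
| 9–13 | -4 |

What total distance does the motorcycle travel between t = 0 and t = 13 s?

Total distance travelled is ∫|v| dt — sum the magnitudes of each area piece.
0–2 s: |-4| × 2 = 8 m
2–4 s: |3| × 2 = 6 m
4–9 s: |8| × 5 = 40 m
9–13 s: |-4| × 4 = 16 m
Total distance = 70 m

70 m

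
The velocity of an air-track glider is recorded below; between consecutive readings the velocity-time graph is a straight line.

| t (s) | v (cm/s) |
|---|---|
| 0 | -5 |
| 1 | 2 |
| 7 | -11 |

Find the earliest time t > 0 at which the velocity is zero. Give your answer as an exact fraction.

v changes sign on 0–1 s (from -5 to 2); the graph is linear there, so v = 0 at t = 0 + (5)·(1 − 0)/(2 − -5) = 5/7 s.

t = 5/7 s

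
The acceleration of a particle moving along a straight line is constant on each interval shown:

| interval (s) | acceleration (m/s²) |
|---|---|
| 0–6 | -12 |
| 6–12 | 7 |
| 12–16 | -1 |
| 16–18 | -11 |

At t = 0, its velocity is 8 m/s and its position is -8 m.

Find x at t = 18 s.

-604 m

On each constant-a segment, Δv = aΔt and Δx = v₀Δt + ½aΔt²; chain segment to segment.
0–6 s: v starts 8 m/s; Δx = 8·6 + ½·-12·6² = -168 m; v ends -64 m/s.
6–12 s: v starts -64 m/s; Δx = -64·6 + ½·7·6² = -258 m; v ends -22 m/s.
12–16 s: v starts -22 m/s; Δx = -22·4 + ½·-1·4² = -96 m; v ends -26 m/s.
16–18 s: v starts -26 m/s; Δx = -26·2 + ½·-11·2² = -74 m; v ends -48 m/s.
x(18) = -8 + Σ Δx = -604 m.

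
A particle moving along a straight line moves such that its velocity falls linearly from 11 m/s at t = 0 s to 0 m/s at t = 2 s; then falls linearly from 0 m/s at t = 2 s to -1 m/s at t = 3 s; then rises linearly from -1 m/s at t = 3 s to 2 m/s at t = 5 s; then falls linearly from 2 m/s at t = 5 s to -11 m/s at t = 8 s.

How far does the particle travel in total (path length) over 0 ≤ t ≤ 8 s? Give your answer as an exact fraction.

Distance (not displacement) is the total path length: add the absolute areas under v-t.
0–2 s: |½(11 + 0)(2)| = 11 m
2–3 s: |½(0 + -1)(1)| = 0.5 m
3–5 s: v = 0 at t = 11/3 s; triangle areas 1/3 + 4/3 = 5/3 m
5–8 s: v = 0 at t = 71/13 s; triangle areas 6/13 + 363/26 = 375/26 m
Total distance = 1076/39 m

1076/39 m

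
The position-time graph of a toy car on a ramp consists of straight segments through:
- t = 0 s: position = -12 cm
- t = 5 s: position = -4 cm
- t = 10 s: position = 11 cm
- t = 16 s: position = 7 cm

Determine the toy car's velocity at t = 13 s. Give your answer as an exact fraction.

-2/3 cm/s

Velocity is the slope of the x-t graph on 10–16 s: (7 − 11)/(16 − 10) = -2/3 cm/s.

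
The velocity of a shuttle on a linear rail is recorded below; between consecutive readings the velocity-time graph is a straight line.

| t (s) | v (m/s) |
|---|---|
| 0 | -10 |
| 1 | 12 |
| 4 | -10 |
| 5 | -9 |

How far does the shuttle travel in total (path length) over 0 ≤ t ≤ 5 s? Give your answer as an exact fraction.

697/22 m

Distance (not displacement) is the total path length: add the absolute areas under v-t.
0–1 s: v = 0 at t = 5/11 s; triangle areas 25/11 + 36/11 = 61/11 m
1–4 s: v = 0 at t = 29/11 s; triangle areas 108/11 + 75/11 = 183/11 m
4–5 s: |½(-10 + -9)(1)| = 9.5 m
Total distance = 697/22 m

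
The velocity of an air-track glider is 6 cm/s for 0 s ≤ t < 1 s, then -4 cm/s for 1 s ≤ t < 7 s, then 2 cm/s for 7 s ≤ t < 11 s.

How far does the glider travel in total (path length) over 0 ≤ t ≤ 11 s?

Total distance travelled is ∫|v| dt — sum the magnitudes of each area piece.
0–1 s: |6| × 1 = 6 cm
1–7 s: |-4| × 6 = 24 cm
7–11 s: |2| × 4 = 8 cm
Total distance = 38 cm

38 cm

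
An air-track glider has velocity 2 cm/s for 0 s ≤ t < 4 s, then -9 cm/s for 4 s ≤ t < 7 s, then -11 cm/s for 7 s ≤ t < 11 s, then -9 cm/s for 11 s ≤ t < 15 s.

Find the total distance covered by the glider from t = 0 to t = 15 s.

Distance (not displacement) is the total path length: add the absolute areas under v-t.
0–4 s: |2| × 4 = 8 cm
4–7 s: |-9| × 3 = 27 cm
7–11 s: |-11| × 4 = 44 cm
11–15 s: |-9| × 4 = 36 cm
Total distance = 115 cm

115 cm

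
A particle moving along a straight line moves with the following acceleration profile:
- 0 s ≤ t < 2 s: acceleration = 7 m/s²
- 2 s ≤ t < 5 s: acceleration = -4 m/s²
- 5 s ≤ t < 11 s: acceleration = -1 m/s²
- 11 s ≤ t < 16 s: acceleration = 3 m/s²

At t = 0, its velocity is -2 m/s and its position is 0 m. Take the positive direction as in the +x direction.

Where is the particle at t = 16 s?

17.5 m

On each constant-a segment, Δv = aΔt and Δx = v₀Δt + ½aΔt²; chain segment to segment.
0–2 s: v starts -2 m/s; Δx = -2·2 + ½·7·2² = 10 m; v ends 12 m/s.
2–5 s: v starts 12 m/s; Δx = 12·3 + ½·-4·3² = 18 m; v ends 0 m/s.
5–11 s: v starts 0 m/s; Δx = 0·6 + ½·-1·6² = -18 m; v ends -6 m/s.
11–16 s: v starts -6 m/s; Δx = -6·5 + ½·3·5² = 7.5 m; v ends 9 m/s.
x(16) = 0 + Σ Δx = 17.5 m.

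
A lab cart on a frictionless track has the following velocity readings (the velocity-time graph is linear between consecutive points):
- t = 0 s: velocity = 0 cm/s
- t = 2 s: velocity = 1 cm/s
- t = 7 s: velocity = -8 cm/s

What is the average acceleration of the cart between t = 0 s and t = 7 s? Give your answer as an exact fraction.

Average acceleration = Δv/Δt = (-8 − 0)/(7 − 0) = -8/7 cm/s².

-8/7 cm/s²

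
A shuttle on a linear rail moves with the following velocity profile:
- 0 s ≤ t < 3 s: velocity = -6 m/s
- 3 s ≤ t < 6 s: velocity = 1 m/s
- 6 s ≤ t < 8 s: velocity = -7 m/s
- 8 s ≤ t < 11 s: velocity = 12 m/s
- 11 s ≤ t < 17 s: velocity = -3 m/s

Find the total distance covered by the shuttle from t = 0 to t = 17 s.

Total distance travelled is ∫|v| dt — sum the magnitudes of each area piece.
0–3 s: |-6| × 3 = 18 m
3–6 s: |1| × 3 = 3 m
6–8 s: |-7| × 2 = 14 m
8–11 s: |12| × 3 = 36 m
11–17 s: |-3| × 6 = 18 m
Total distance = 89 m

89 m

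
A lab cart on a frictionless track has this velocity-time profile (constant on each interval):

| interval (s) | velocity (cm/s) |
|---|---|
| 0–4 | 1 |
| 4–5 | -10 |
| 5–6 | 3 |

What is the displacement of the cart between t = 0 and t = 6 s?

-3 cm

Net displacement equals the area under the velocity-time graph (areas below the axis count negative).
0–4 s: 1 × 4 = 4 cm
4–5 s: -10 × 1 = -10 cm
5–6 s: 3 × 1 = 3 cm
Net displacement = -3 cm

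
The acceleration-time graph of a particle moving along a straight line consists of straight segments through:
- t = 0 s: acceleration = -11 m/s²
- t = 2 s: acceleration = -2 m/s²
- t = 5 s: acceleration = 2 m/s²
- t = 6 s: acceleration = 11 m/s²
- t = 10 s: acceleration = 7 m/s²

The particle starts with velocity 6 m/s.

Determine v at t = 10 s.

35.5 m/s

Δv equals the area under the a-t graph; then v = v₀ + Δv.
0–2 s: ½(-11 + -2)(2) = -13 m/s
2–5 s: ½(-2 + 2)(3) = 0 m/s
5–6 s: ½(2 + 11)(1) = 6.5 m/s
6–10 s: ½(11 + 7)(4) = 36 m/s
Δv = 29.5 m/s, so v(10) = 6 + (29.5) = 35.5 m/s.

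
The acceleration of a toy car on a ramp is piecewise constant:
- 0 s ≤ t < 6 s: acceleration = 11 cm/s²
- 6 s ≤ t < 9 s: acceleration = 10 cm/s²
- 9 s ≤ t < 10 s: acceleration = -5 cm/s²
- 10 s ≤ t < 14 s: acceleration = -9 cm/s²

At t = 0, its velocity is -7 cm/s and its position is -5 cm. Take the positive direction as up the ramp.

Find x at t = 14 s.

On each constant-a segment, Δv = aΔt and Δx = v₀Δt + ½aΔt²; chain segment to segment.
0–6 s: v starts -7 cm/s; Δx = -7·6 + ½·11·6² = 156 cm; v ends 59 cm/s.
6–9 s: v starts 59 cm/s; Δx = 59·3 + ½·10·3² = 222 cm; v ends 89 cm/s.
9–10 s: v starts 89 cm/s; Δx = 89·1 + ½·-5·1² = 86.5 cm; v ends 84 cm/s.
10–14 s: v starts 84 cm/s; Δx = 84·4 + ½·-9·4² = 264 cm; v ends 48 cm/s.
x(14) = -5 + Σ Δx = 723.5 cm.

723.5 cm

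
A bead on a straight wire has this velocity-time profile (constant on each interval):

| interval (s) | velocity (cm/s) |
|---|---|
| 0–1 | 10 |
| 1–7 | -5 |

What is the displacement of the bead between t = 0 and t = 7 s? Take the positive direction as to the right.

Displacement is the signed area under the v-t curve.
0–1 s: 10 × 1 = 10 cm
1–7 s: -5 × 6 = -30 cm
Net displacement = -20 cm

-20 cm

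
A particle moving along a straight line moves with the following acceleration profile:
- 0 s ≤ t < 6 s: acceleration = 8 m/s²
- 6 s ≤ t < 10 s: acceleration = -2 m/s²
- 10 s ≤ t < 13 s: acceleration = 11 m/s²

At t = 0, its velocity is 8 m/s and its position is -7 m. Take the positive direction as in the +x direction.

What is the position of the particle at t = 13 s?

586.5 m

On each constant-a segment, Δv = aΔt and Δx = v₀Δt + ½aΔt²; chain segment to segment.
0–6 s: v starts 8 m/s; Δx = 8·6 + ½·8·6² = 192 m; v ends 56 m/s.
6–10 s: v starts 56 m/s; Δx = 56·4 + ½·-2·4² = 208 m; v ends 48 m/s.
10–13 s: v starts 48 m/s; Δx = 48·3 + ½·11·3² = 193.5 m; v ends 81 m/s.
x(13) = -7 + Σ Δx = 586.5 m.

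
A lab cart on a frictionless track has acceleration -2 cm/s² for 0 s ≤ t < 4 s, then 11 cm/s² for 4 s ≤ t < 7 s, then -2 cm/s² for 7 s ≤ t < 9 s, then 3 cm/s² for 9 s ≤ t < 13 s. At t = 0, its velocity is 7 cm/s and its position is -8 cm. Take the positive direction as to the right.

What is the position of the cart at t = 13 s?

246.5 cm

On each constant-a segment, Δv = aΔt and Δx = v₀Δt + ½aΔt²; chain segment to segment.
0–4 s: v starts 7 cm/s; Δx = 7·4 + ½·-2·4² = 12 cm; v ends -1 cm/s.
4–7 s: v starts -1 cm/s; Δx = -1·3 + ½·11·3² = 46.5 cm; v ends 32 cm/s.
7–9 s: v starts 32 cm/s; Δx = 32·2 + ½·-2·2² = 60 cm; v ends 28 cm/s.
9–13 s: v starts 28 cm/s; Δx = 28·4 + ½·3·4² = 136 cm; v ends 40 cm/s.
x(13) = -8 + Σ Δx = 246.5 cm.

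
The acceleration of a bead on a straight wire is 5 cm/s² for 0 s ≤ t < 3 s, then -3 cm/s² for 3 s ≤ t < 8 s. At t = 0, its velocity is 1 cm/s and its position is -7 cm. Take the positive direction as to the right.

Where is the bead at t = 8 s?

61 cm

On each constant-a segment, Δv = aΔt and Δx = v₀Δt + ½aΔt²; chain segment to segment.
0–3 s: v starts 1 cm/s; Δx = 1·3 + ½·5·3² = 25.5 cm; v ends 16 cm/s.
3–8 s: v starts 16 cm/s; Δx = 16·5 + ½·-3·5² = 42.5 cm; v ends 1 cm/s.
x(8) = -7 + Σ Δx = 61 cm.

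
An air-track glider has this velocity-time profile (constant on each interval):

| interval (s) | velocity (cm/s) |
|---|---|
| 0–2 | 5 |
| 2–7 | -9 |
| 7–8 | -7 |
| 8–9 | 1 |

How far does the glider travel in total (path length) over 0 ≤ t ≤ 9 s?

63 cm

Distance (not displacement) is the total path length: add the absolute areas under v-t.
0–2 s: |5| × 2 = 10 cm
2–7 s: |-9| × 5 = 45 cm
7–8 s: |-7| × 1 = 7 cm
8–9 s: |1| × 1 = 1 cm
Total distance = 63 cm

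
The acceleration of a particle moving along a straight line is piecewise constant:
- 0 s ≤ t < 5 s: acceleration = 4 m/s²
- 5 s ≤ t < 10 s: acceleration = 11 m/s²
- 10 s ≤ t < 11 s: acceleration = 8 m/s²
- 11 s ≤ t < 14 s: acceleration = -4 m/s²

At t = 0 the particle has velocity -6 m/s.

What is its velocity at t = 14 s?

Δv equals the area under the a-t graph; then v = v₀ + Δv.
0–5 s: 4 × 5 = 20 m/s
5–10 s: 11 × 5 = 55 m/s
10–11 s: 8 × 1 = 8 m/s
11–14 s: -4 × 3 = -12 m/s
Δv = 71 m/s, so v(14) = -6 + (71) = 65 m/s.

65 m/s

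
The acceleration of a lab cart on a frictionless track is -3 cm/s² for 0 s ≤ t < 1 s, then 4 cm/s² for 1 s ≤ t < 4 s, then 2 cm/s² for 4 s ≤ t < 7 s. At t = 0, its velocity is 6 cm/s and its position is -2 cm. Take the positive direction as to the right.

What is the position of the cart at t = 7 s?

83.5 cm

On each constant-a segment, Δv = aΔt and Δx = v₀Δt + ½aΔt²; chain segment to segment.
0–1 s: v starts 6 cm/s; Δx = 6·1 + ½·-3·1² = 4.5 cm; v ends 3 cm/s.
1–4 s: v starts 3 cm/s; Δx = 3·3 + ½·4·3² = 27 cm; v ends 15 cm/s.
4–7 s: v starts 15 cm/s; Δx = 15·3 + ½·2·3² = 54 cm; v ends 21 cm/s.
x(7) = -2 + Σ Δx = 83.5 cm.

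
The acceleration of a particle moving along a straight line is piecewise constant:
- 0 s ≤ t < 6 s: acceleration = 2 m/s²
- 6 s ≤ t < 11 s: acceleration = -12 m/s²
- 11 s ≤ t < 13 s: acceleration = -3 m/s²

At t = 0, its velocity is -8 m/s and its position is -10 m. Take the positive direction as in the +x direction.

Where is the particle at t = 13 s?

-270 m

On each constant-a segment, Δv = aΔt and Δx = v₀Δt + ½aΔt²; chain segment to segment.
0–6 s: v starts -8 m/s; Δx = -8·6 + ½·2·6² = -12 m; v ends 4 m/s.
6–11 s: v starts 4 m/s; Δx = 4·5 + ½·-12·5² = -130 m; v ends -56 m/s.
11–13 s: v starts -56 m/s; Δx = -56·2 + ½·-3·2² = -118 m; v ends -62 m/s.
x(13) = -10 + Σ Δx = -270 m.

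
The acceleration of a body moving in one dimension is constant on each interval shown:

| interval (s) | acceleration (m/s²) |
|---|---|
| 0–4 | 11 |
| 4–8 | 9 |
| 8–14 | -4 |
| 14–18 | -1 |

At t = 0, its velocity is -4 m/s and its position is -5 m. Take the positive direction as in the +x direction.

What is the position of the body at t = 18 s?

883 m

On each constant-a segment, Δv = aΔt and Δx = v₀Δt + ½aΔt²; chain segment to segment.
0–4 s: v starts -4 m/s; Δx = -4·4 + ½·11·4² = 72 m; v ends 40 m/s.
4–8 s: v starts 40 m/s; Δx = 40·4 + ½·9·4² = 232 m; v ends 76 m/s.
8–14 s: v starts 76 m/s; Δx = 76·6 + ½·-4·6² = 384 m; v ends 52 m/s.
14–18 s: v starts 52 m/s; Δx = 52·4 + ½·-1·4² = 200 m; v ends 48 m/s.
x(18) = -5 + Σ Δx = 883 m.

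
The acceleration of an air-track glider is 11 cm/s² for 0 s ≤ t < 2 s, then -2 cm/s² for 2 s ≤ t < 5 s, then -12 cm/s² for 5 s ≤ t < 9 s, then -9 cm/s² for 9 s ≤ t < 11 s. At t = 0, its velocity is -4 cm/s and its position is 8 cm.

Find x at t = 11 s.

-71 cm

On each constant-a segment, Δv = aΔt and Δx = v₀Δt + ½aΔt²; chain segment to segment.
0–2 s: v starts -4 cm/s; Δx = -4·2 + ½·11·2² = 14 cm; v ends 18 cm/s.
2–5 s: v starts 18 cm/s; Δx = 18·3 + ½·-2·3² = 45 cm; v ends 12 cm/s.
5–9 s: v starts 12 cm/s; Δx = 12·4 + ½·-12·4² = -48 cm; v ends -36 cm/s.
9–11 s: v starts -36 cm/s; Δx = -36·2 + ½·-9·2² = -90 cm; v ends -54 cm/s.
x(11) = 8 + Σ Δx = -71 cm.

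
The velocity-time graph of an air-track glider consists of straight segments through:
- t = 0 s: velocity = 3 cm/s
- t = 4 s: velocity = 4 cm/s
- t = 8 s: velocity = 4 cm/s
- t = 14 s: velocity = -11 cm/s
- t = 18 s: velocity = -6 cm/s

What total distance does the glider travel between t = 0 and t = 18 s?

Distance (not displacement) is the total path length: add the absolute areas under v-t.
0–4 s: |½(3 + 4)(4)| = 14 cm
4–8 s: |4| × 4 = 16 cm
8–14 s: v = 0 at t = 9.6 s; triangle areas 3.2 + 24.2 = 27.4 cm
14–18 s: |½(-11 + -6)(4)| = 34 cm
Total distance = 91.4 cm

91.4 cm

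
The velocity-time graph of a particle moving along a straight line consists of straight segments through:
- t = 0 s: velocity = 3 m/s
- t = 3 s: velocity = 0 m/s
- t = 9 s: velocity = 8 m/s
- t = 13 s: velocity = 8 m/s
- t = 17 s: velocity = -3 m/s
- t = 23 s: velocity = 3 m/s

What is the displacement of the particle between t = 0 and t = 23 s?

70.5 m

Displacement is the signed area under the v-t curve.
0–3 s: ½(3 + 0)(3) = 4.5 m
3–9 s: ½(0 + 8)(6) = 24 m
9–13 s: 8 × 4 = 32 m
13–17 s: ½(8 + -3)(4) = 10 m
17–23 s: ½(-3 + 3)(6) = 0 m
Net displacement = 70.5 m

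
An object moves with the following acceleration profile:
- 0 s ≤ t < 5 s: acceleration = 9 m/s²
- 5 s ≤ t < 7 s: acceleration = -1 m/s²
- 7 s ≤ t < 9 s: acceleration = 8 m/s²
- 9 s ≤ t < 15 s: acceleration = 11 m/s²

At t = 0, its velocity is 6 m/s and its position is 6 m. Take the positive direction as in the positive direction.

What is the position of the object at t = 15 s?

950.5 m

On each constant-a segment, Δv = aΔt and Δx = v₀Δt + ½aΔt²; chain segment to segment.
0–5 s: v starts 6 m/s; Δx = 6·5 + ½·9·5² = 142.5 m; v ends 51 m/s.
5–7 s: v starts 51 m/s; Δx = 51·2 + ½·-1·2² = 100 m; v ends 49 m/s.
7–9 s: v starts 49 m/s; Δx = 49·2 + ½·8·2² = 114 m; v ends 65 m/s.
9–15 s: v starts 65 m/s; Δx = 65·6 + ½·11·6² = 588 m; v ends 131 m/s.
x(15) = 6 + Σ Δx = 950.5 m.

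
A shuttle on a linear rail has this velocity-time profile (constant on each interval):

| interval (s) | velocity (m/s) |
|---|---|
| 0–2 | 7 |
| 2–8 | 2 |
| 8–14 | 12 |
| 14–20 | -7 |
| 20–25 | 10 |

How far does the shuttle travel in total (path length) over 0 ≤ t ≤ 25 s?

Distance (not displacement) is the total path length: add the absolute areas under v-t.
0–2 s: |7| × 2 = 14 m
2–8 s: |2| × 6 = 12 m
8–14 s: |12| × 6 = 72 m
14–20 s: |-7| × 6 = 42 m
20–25 s: |10| × 5 = 50 m
Total distance = 190 m

190 m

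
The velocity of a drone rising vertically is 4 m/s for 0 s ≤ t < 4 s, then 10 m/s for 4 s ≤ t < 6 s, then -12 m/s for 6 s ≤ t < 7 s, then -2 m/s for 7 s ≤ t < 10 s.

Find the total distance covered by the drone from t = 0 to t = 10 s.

Total distance travelled is ∫|v| dt — sum the magnitudes of each area piece.
0–4 s: |4| × 4 = 16 m
4–6 s: |10| × 2 = 20 m
6–7 s: |-12| × 1 = 12 m
7–10 s: |-2| × 3 = 6 m
Total distance = 54 m

54 m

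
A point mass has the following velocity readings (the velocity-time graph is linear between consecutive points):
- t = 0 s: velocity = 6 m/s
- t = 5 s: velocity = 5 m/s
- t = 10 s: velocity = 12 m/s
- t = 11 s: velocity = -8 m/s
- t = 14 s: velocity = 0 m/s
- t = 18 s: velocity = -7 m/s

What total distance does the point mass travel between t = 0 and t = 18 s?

Total distance travelled is ∫|v| dt — sum the magnitudes of each area piece.
0–5 s: |½(6 + 5)(5)| = 27.5 m
5–10 s: |½(5 + 12)(5)| = 42.5 m
10–11 s: v = 0 at t = 10.6 s; triangle areas 3.6 + 1.6 = 5.2 m
11–14 s: |½(-8 + 0)(3)| = 12 m
14–18 s: |½(0 + -7)(4)| = 14 m
Total distance = 101.2 m

101.2 m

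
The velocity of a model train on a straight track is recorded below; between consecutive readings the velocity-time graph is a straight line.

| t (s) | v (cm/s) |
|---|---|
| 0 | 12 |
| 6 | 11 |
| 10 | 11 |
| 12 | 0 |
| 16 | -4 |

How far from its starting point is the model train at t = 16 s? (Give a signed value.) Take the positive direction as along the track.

Net displacement equals the area under the velocity-time graph (areas below the axis count negative).
0–6 s: ½(12 + 11)(6) = 69 cm
6–10 s: 11 × 4 = 44 cm
10–12 s: ½(11 + 0)(2) = 11 cm
12–16 s: ½(0 + -4)(4) = -8 cm
Net displacement = 116 cm

116 cm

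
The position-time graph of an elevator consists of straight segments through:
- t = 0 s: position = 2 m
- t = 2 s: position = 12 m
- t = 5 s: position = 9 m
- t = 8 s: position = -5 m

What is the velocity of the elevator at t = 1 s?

5 m/s

Velocity is the slope of the x-t graph on 0–2 s: (12 − 2)/(2 − 0) = 5 m/s.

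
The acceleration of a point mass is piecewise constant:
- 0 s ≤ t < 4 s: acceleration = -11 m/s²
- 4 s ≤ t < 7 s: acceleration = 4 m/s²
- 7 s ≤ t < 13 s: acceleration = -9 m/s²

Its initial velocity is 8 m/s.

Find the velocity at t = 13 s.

Δv equals the area under the a-t graph; then v = v₀ + Δv.
0–4 s: -11 × 4 = -44 m/s
4–7 s: 4 × 3 = 12 m/s
7–13 s: -9 × 6 = -54 m/s
Δv = -86 m/s, so v(13) = 8 + (-86) = -78 m/s.

-78 m/s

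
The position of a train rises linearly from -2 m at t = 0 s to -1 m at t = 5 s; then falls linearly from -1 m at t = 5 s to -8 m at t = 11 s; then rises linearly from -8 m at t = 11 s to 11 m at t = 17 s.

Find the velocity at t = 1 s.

0.2 m/s

Velocity is the slope of the x-t graph on 0–5 s: (-1 − -2)/(5 − 0) = 0.2 m/s.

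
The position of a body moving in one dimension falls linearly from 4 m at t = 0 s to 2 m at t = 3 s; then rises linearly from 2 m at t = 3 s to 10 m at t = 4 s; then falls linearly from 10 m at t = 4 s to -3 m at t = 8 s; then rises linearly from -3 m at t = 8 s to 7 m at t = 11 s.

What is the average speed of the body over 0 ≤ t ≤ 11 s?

3 m/s

Average speed = (total path length)/(elapsed time); on a piecewise-linear x-t graph the path length is Σ|Δx|.
0–3 s: |Δx| = |2 − 4| = 2 m
3–4 s: |Δx| = |10 − 2| = 8 m
4–8 s: |Δx| = |-3 − 10| = 13 m
8–11 s: |Δx| = |7 − -3| = 10 m
Total path = 33 m; average speed = 33/11 = 3 m/s.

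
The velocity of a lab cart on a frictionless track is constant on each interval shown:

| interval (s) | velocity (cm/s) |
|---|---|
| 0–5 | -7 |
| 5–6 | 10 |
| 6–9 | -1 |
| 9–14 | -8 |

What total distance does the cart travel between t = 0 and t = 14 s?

88 cm

Total distance travelled is ∫|v| dt — sum the magnitudes of each area piece.
0–5 s: |-7| × 5 = 35 cm
5–6 s: |10| × 1 = 10 cm
6–9 s: |-1| × 3 = 3 cm
9–14 s: |-8| × 5 = 40 cm
Total distance = 88 cm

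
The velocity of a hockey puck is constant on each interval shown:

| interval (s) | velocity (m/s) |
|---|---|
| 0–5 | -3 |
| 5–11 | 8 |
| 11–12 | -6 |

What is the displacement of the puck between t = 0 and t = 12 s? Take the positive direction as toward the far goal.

Net displacement equals the area under the velocity-time graph (areas below the axis count negative).
0–5 s: -3 × 5 = -15 m
5–11 s: 8 × 6 = 48 m
11–12 s: -6 × 1 = -6 m
Net displacement = 27 m

27 m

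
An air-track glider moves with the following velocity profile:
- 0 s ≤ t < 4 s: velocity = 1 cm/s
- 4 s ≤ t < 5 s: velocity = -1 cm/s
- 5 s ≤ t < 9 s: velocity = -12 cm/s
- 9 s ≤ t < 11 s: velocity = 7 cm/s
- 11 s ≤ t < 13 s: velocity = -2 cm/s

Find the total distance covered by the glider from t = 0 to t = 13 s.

Distance (not displacement) is the total path length: add the absolute areas under v-t.
0–4 s: |1| × 4 = 4 cm
4–5 s: |-1| × 1 = 1 cm
5–9 s: |-12| × 4 = 48 cm
9–11 s: |7| × 2 = 14 cm
11–13 s: |-2| × 2 = 4 cm
Total distance = 71 cm

71 cm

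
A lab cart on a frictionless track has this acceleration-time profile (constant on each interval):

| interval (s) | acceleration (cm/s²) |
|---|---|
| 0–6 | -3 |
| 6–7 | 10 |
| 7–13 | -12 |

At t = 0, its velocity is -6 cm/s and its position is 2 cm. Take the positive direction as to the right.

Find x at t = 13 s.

On each constant-a segment, Δv = aΔt and Δx = v₀Δt + ½aΔt²; chain segment to segment.
0–6 s: v starts -6 cm/s; Δx = -6·6 + ½·-3·6² = -90 cm; v ends -24 cm/s.
6–7 s: v starts -24 cm/s; Δx = -24·1 + ½·10·1² = -19 cm; v ends -14 cm/s.
7–13 s: v starts -14 cm/s; Δx = -14·6 + ½·-12·6² = -300 cm; v ends -86 cm/s.
x(13) = 2 + Σ Δx = -407 cm.

-407 cm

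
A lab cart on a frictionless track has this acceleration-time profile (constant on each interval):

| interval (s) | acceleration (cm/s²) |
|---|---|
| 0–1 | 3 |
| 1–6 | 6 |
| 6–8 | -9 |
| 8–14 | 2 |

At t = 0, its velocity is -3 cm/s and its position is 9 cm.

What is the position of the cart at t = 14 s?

On each constant-a segment, Δv = aΔt and Δx = v₀Δt + ½aΔt²; chain segment to segment.
0–1 s: v starts -3 cm/s; Δx = -3·1 + ½·3·1² = -1.5 cm; v ends 0 cm/s.
1–6 s: v starts 0 cm/s; Δx = 0·5 + ½·6·5² = 75 cm; v ends 30 cm/s.
6–8 s: v starts 30 cm/s; Δx = 30·2 + ½·-9·2² = 42 cm; v ends 12 cm/s.
8–14 s: v starts 12 cm/s; Δx = 12·6 + ½·2·6² = 108 cm; v ends 24 cm/s.
x(14) = 9 + Σ Δx = 232.5 cm.

232.5 cm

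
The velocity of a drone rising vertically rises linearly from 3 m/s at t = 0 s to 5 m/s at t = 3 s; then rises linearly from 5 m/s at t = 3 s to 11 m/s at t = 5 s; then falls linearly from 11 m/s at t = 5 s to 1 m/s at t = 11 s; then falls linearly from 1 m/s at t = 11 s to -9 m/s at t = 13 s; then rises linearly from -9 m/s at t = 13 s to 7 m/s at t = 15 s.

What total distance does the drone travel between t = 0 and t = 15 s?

80.325 m

Total distance travelled is ∫|v| dt — sum the magnitudes of each area piece.
0–3 s: |½(3 + 5)(3)| = 12 m
3–5 s: |½(5 + 11)(2)| = 16 m
5–11 s: |½(11 + 1)(6)| = 36 m
11–13 s: v = 0 at t = 11.2 s; triangle areas 0.1 + 8.1 = 8.2 m
13–15 s: v = 0 at t = 14.125 s; triangle areas 5.0625 + 3.0625 = 8.125 m
Total distance = 80.325 m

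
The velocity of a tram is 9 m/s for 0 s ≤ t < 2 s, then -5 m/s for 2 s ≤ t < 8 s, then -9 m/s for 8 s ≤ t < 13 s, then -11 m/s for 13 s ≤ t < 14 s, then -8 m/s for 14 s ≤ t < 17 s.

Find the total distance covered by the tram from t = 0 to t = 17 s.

128 m

Total distance travelled is ∫|v| dt — sum the magnitudes of each area piece.
0–2 s: |9| × 2 = 18 m
2–8 s: |-5| × 6 = 30 m
8–13 s: |-9| × 5 = 45 m
13–14 s: |-11| × 1 = 11 m
14–17 s: |-8| × 3 = 24 m
Total distance = 128 m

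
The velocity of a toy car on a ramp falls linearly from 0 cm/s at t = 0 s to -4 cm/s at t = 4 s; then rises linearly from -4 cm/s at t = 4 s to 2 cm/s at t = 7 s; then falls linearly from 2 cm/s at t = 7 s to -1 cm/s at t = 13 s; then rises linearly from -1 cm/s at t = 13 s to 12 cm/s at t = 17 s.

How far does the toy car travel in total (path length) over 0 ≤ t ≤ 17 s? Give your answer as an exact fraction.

Distance (not displacement) is the total path length: add the absolute areas under v-t.
0–4 s: |½(0 + -4)(4)| = 8 cm
4–7 s: v = 0 at t = 6 s; triangle areas 4 + 1 = 5 cm
7–13 s: v = 0 at t = 11 s; triangle areas 4 + 1 = 5 cm
13–17 s: v = 0 at t = 173/13 s; triangle areas 2/13 + 288/13 = 290/13 cm
Total distance = 524/13 cm

524/13 cm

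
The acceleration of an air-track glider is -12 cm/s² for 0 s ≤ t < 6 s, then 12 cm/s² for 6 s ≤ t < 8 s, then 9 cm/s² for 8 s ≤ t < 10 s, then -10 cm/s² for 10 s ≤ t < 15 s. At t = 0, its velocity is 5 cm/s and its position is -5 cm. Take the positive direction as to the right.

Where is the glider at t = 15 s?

On each constant-a segment, Δv = aΔt and Δx = v₀Δt + ½aΔt²; chain segment to segment.
0–6 s: v starts 5 cm/s; Δx = 5·6 + ½·-12·6² = -186 cm; v ends -67 cm/s.
6–8 s: v starts -67 cm/s; Δx = -67·2 + ½·12·2² = -110 cm; v ends -43 cm/s.
8–10 s: v starts -43 cm/s; Δx = -43·2 + ½·9·2² = -68 cm; v ends -25 cm/s.
10–15 s: v starts -25 cm/s; Δx = -25·5 + ½·-10·5² = -250 cm; v ends -75 cm/s.
x(15) = -5 + Σ Δx = -619 cm.

-619 cm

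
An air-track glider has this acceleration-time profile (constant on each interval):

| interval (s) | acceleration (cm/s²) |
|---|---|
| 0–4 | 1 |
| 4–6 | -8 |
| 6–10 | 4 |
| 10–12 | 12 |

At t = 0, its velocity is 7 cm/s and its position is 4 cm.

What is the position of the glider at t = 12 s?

104 cm

On each constant-a segment, Δv = aΔt and Δx = v₀Δt + ½aΔt²; chain segment to segment.
0–4 s: v starts 7 cm/s; Δx = 7·4 + ½·1·4² = 36 cm; v ends 11 cm/s.
4–6 s: v starts 11 cm/s; Δx = 11·2 + ½·-8·2² = 6 cm; v ends -5 cm/s.
6–10 s: v starts -5 cm/s; Δx = -5·4 + ½·4·4² = 12 cm; v ends 11 cm/s.
10–12 s: v starts 11 cm/s; Δx = 11·2 + ½·12·2² = 46 cm; v ends 35 cm/s.
x(12) = 4 + Σ Δx = 104 cm.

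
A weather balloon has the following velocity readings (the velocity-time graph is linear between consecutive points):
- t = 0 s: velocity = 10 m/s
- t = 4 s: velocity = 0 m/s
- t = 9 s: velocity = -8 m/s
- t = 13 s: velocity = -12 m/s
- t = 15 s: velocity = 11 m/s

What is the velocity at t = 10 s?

-9 m/s

On 9–13 s the graph is linear from -8 to -12 m/s: v(10) = -8 + (-12 − -8)·(10 − 9)/(13 − 9) = -9 m/s.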